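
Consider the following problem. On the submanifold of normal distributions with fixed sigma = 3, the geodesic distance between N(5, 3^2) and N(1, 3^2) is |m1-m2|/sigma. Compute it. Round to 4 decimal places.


On the fixed-variance normal subfamily, geodesic distance = |m1-m2|/sigma.
|5 - 1| = 4.
sigma = 3.
d = 4/3 = 1.3333

1.3333


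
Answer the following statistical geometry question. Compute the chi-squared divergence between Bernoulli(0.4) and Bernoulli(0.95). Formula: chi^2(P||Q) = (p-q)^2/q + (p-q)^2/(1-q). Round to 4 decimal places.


Chi-squared divergence between Bernoulli distributions:
chi^2 = (p-q)^2/q + (p-q)^2/(1-q).
p = 0.4, q = 0.95, p-q = -0.55.
(p-q)^2 = 0.3025.
term1 = 0.3025/0.95 = 0.318421.
term2 = 0.3025/0.05 = 6.05.
chi^2 = 0.318421 + 6.05 = 6.3684

6.3684


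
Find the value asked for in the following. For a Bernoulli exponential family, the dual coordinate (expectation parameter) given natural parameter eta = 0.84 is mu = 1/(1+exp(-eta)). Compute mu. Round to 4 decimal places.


Dual coordinate (expectation parameter) for Bernoulli:
mu = 1/(1+exp(-eta)).
eta = 0.84.
exp(-eta) = exp(-0.84) = 0.431711.
mu = 1/(1+0.431711) = 0.6985

0.6985


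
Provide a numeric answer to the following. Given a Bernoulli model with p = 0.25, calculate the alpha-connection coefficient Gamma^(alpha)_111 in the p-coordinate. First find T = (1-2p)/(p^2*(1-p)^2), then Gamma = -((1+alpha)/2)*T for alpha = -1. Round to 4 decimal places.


Skewness (Amari-Chentsov) tensor: T = (1-2p)/(p^2*(1-p)^2).
p = 0.25, 1-2p = 0.5, p^2 = 0.0625, (1-p)^2 = 0.5625.
T = 0.5/(0.0625 * 0.5625) = 14.222222.
In the p-coordinate, Gamma^(alpha) = Gamma^(0) - (alpha/2)*T with Gamma^(0) = (1/2)*g'(p) = -T/2,
so Gamma^(alpha) = -((1+alpha)/2)*T.
alpha = -1, -(1+alpha)/2 = 0.0.
Gamma = 0.0 * 14.222222 = 0.0000

0.0000


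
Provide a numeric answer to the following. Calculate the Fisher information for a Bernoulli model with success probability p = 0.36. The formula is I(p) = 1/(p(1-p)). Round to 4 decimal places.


For Bernoulli(p), Fisher information is I(p) = 1/(p*(1-p)).
p = 0.36, 1-p = 0.64.
p*(1-p) = 0.2304.
I(p) = 1/0.2304 = 4.3403

4.3403


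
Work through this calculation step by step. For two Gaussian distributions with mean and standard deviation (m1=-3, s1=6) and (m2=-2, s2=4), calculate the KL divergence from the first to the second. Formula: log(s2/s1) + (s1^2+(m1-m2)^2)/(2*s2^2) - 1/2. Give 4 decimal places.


KL divergence between normal distributions:
KL = log(s2/s1) + (s1^2 + (m1-m2)^2)/(2*s2^2) - 1/2.
log(4/6) = -0.405465.
(6^2 + (-3--2)^2)/(2*4^2) = (36 + 1)/32 = 1.15625.
KL = -0.405465 + 1.15625 - 0.5 = 0.2508

0.2508


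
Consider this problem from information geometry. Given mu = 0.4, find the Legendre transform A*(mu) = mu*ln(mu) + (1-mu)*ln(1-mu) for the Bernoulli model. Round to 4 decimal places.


Legendre transform for Bernoulli:
A*(mu) = mu*log(mu) + (1-mu)*log(1-mu).
mu = 0.4, 1-mu = 0.6.
mu*log(mu) = 0.4*log(0.4) = -0.366516.
(1-mu)*log(1-mu) = 0.6*log(0.6) = -0.306495.
A* = -0.366516 + -0.306495 = -0.6730

-0.6730


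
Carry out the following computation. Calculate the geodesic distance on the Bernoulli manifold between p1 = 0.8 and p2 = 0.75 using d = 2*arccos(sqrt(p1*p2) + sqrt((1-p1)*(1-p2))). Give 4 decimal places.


Geodesic distance on Bernoulli manifold:
d(p1,p2) = 2*arccos(sqrt(p1*p2) + sqrt((1-p1)*(1-p2))).
sqrt(p1*p2) = sqrt(0.8*0.75) = 0.774597.
sqrt((1-p1)*(1-p2)) = sqrt(0.2*0.25) = 0.223607.
arg = 0.774597 + 0.223607 = 0.998203.
d = 2*arccos(0.998203) = 0.1199

0.1199


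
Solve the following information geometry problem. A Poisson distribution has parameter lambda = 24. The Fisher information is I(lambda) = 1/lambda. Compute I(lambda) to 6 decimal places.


Fisher information for Poisson: I(lambda) = 1/lambda.
lambda = 24.
I(lambda) = 1/24 = 0.041667

0.041667


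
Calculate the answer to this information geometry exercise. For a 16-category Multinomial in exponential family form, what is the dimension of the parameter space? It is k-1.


Exponential family dimension calculation:
For Multinomial with k=16 categories, dim = k-1 = 15.

15


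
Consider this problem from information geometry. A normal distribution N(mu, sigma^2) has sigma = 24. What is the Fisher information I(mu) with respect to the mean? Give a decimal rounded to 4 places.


The Fisher information for the mean of a normal distribution is I(mu) = 1/sigma^2.
sigma = 24, so sigma^2 = 576.
I(mu) = 1/576 = 0.0017

0.0017


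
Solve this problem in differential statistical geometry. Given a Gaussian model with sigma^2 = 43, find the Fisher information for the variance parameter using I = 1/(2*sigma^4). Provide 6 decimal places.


Fisher information for variance: I(sigma^2) = 1/(2*sigma^4).
sigma^2 = 43, so sigma^4 = 1849.
I = 1/(2*1849) = 1/3698 = 0.000270

0.000270


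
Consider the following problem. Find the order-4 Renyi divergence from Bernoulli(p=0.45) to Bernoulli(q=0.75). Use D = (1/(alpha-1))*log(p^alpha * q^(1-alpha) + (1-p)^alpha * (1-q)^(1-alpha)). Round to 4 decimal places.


Renyi divergence of order alpha between Bernoulli distributions:
D = (1/(alpha-1))*log(p^alpha * q^(1-alpha) + (1-p)^alpha * (1-q)^(1-alpha)).
alpha = 4, p = 0.45, q = 0.75.
p^alpha * q^(1-alpha) = 0.45^4 * 0.75^-3 = 0.0972.
(1-p)^alpha * (1-q)^(1-alpha) = 0.55^4 * 0.25^-3 = 5.8564.
sum = 0.0972 + 5.8564 = 5.9536.
D = (1/3)*log(5.9536) = 0.5947

0.5947


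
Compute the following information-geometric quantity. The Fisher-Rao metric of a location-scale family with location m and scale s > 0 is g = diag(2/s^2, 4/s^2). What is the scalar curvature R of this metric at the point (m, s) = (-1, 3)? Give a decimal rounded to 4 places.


The metric has the form g = (A dm^2 + B ds^2)/s^2 with A = 2, B = 4.
Substitute u = sqrt(A/B)*m: g = B*(du^2 + ds^2)/s^2, i.e. B times the
Poincare upper half-plane metric, which has constant Gaussian curvature -1.
Scaling a 2D metric by a constant c divides the Gaussian curvature by c,
so K = -1/B = -1/(4) = -0.2500 everywhere (the point (m, s) = (-1, 3) is irrelevant:
the curvature is constant).
Scalar curvature in dimension 2: R = 2K = -2/(4) = -0.5000.

-0.5000


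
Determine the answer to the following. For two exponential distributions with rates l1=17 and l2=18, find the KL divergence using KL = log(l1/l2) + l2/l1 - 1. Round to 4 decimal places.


KL divergence for exponential family:
KL = log(l1/l2) + l2/l1 - 1.
log(17/18) = -0.057158.
18/17 = 1.058824.
KL = -0.057158 + 1.058824 - 1 = 0.0017

0.0017


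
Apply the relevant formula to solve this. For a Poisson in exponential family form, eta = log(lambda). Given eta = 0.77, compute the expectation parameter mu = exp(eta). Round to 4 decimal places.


Expectation parameter for Poisson exponential family:
mu = exp(eta).
eta = 0.77.
mu = exp(0.77) = 2.1598

2.1598


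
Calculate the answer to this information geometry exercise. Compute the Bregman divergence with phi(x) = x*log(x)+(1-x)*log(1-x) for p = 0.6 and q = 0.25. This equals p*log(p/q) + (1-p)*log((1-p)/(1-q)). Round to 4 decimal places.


Bregman divergence with negative entropy generator:
D = p*log(p/q) + (1-p)*log((1-p)/(1-q)).
p = 0.6, q = 0.25.
p*log(p/q) = 0.6*log(0.6/0.25) = 0.525281.
(1-p)*log((1-p)/(1-q)) = 0.4*log(0.4/0.75) = -0.251443.
D = 0.525281 + -0.251443 = 0.2738

0.2738


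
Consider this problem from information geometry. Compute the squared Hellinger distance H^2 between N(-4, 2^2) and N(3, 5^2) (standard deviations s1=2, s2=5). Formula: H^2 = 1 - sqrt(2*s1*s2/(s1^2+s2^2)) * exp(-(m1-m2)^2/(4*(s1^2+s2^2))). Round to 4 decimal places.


Squared Hellinger distance for Gaussians:
H^2 = 1 - sqrt(2*s1*s2/(s1^2+s2^2)) * exp(-(m1-m2)^2/(4*(s1^2+s2^2))).
s1^2 = 4, s2^2 = 25, s1^2+s2^2 = 29.
sqrt(2*2*5/(29)) = 0.830455.
(m1-m2)^2 = (-7)^2 = 49.
exp(-49/(4*29)) = exp(-0.422414) = 0.655463.
H^2 = 1 - 0.830455*0.655463 = 0.4557

0.4557


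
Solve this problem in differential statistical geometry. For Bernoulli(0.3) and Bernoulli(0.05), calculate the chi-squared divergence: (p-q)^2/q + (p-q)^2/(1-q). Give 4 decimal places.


Chi-squared divergence between Bernoulli distributions:
chi^2 = (p-q)^2/q + (p-q)^2/(1-q).
p = 0.3, q = 0.05, p-q = 0.25.
(p-q)^2 = 0.0625.
term1 = 0.0625/0.05 = 1.25.
term2 = 0.0625/0.95 = 0.065789.
chi^2 = 1.25 + 0.065789 = 1.3158

1.3158


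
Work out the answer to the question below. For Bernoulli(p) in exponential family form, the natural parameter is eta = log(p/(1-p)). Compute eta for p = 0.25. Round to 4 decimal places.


Natural parameter for Bernoulli: eta = log(p/(1-p)).
p = 0.25, 1-p = 0.75.
p/(1-p) = 0.333333.
eta = log(0.333333) = -1.0986

-1.0986


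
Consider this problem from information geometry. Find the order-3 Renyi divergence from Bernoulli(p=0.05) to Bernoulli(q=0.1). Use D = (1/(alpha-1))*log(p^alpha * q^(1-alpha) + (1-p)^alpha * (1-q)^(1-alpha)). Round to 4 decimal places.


Renyi divergence of order alpha between Bernoulli distributions:
D = (1/(alpha-1))*log(p^alpha * q^(1-alpha) + (1-p)^alpha * (1-q)^(1-alpha)).
alpha = 3, p = 0.05, q = 0.1.
p^alpha * q^(1-alpha) = 0.05^3 * 0.1^-2 = 0.0125.
(1-p)^alpha * (1-q)^(1-alpha) = 0.95^3 * 0.9^-2 = 1.058488.
sum = 0.0125 + 1.058488 = 1.070988.
D = (1/2)*log(1.070988) = 0.0343

0.0343


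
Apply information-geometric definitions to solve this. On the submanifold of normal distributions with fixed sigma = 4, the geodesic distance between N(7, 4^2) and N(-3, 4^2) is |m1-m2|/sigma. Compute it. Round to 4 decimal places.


On the fixed-variance normal subfamily, geodesic distance = |m1-m2|/sigma.
|7 - -3| = 10.
sigma = 4.
d = 10/4 = 2.5000

2.5000


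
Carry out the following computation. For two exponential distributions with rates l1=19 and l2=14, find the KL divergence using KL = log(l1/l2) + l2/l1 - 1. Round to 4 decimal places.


KL divergence for exponential family:
KL = log(l1/l2) + l2/l1 - 1.
log(19/14) = 0.305382.
14/19 = 0.736842.
KL = 0.305382 + 0.736842 - 1 = 0.0422

0.0422


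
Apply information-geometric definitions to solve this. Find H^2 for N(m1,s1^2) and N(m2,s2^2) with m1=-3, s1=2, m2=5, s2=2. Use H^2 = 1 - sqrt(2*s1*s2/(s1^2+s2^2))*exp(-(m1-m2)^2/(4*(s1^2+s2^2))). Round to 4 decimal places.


Squared Hellinger distance for Gaussians:
H^2 = 1 - sqrt(2*s1*s2/(s1^2+s2^2)) * exp(-(m1-m2)^2/(4*(s1^2+s2^2))).
s1^2 = 4, s2^2 = 4, s1^2+s2^2 = 8.
sqrt(2*2*2/(8)) = 1.0.
(m1-m2)^2 = (-8)^2 = 64.
exp(-64/(4*8)) = exp(-2.0) = 0.135335.
H^2 = 1 - 1.0*0.135335 = 0.8647

0.8647


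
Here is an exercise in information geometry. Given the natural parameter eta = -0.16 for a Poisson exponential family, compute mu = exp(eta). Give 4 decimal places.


Expectation parameter for Poisson exponential family:
mu = exp(eta).
eta = -0.16.
mu = exp(-0.16) = 0.8521

0.8521


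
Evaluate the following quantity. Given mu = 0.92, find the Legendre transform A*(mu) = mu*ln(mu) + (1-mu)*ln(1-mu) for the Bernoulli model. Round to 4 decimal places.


Legendre transform for Bernoulli:
A*(mu) = mu*log(mu) + (1-mu)*log(1-mu).
mu = 0.92, 1-mu = 0.08.
mu*log(mu) = 0.92*log(0.92) = -0.076711.
(1-mu)*log(1-mu) = 0.08*log(0.08) = -0.202058.
A* = -0.076711 + -0.202058 = -0.2788

-0.2788


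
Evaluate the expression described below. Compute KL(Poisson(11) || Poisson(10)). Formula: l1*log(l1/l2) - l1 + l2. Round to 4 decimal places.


KL divergence for Poisson:
KL = l1*log(l1/l2) - l1 + l2.
l1 = 11, l2 = 10.
log(11/10) = 0.09531.
l1*log(l1/l2) = 11 * 0.09531 = 1.048412.
KL = 1.048412 - 11 + 10 = 0.0484

0.0484


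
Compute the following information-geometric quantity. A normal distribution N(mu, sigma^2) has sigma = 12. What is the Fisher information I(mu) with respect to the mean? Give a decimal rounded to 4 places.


The Fisher information for the mean of a normal distribution is I(mu) = 1/sigma^2.
sigma = 12, so sigma^2 = 144.
I(mu) = 1/144 = 0.0069

0.0069


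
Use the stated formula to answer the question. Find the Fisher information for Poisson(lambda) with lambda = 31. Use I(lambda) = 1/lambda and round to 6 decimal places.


Fisher information for Poisson: I(lambda) = 1/lambda.
lambda = 31.
I(lambda) = 1/31 = 0.032258

0.032258


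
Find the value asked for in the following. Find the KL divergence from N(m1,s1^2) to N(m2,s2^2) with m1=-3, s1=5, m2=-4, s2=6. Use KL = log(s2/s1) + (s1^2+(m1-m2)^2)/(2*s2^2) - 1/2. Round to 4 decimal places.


KL divergence between normal distributions:
KL = log(s2/s1) + (s1^2 + (m1-m2)^2)/(2*s2^2) - 1/2.
log(6/5) = 0.182322.
(5^2 + (-3--4)^2)/(2*6^2) = (25 + 1)/72 = 0.361111.
KL = 0.182322 + 0.361111 - 0.5 = 0.0434

0.0434


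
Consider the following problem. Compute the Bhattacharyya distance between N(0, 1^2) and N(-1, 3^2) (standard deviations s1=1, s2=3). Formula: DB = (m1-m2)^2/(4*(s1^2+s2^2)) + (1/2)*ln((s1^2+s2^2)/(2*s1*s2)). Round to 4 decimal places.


Bhattacharyya distance between two Gaussians:
DB = (m1-m2)^2/(4*(s1^2+s2^2)) + (1/2)*ln((s1^2+s2^2)/(2*s1*s2)).
(m1-m2)^2 = (1)^2 = 1.
s1^2+s2^2 = 1 + 9 = 10.
term1 = 1/40 = 0.025.
term2 = 0.5*ln(10/6.0) = 0.255413.
DB = 0.025 + 0.255413 = 0.2804

0.2804


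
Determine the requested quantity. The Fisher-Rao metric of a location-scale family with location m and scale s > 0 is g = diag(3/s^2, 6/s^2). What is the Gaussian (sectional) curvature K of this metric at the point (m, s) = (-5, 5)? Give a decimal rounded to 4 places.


The metric has the form g = (A dm^2 + B ds^2)/s^2 with A = 3, B = 6.
Substitute u = sqrt(A/B)*m: g = B*(du^2 + ds^2)/s^2, i.e. B times the
Poincare upper half-plane metric, which has constant Gaussian curvature -1.
Scaling a 2D metric by a constant c divides the Gaussian curvature by c,
so K = -1/B = -1/(6) = -0.1667 everywhere (the point (m, s) = (-5, 5) is irrelevant:
the curvature is constant).
The requested Gaussian curvature is K = -0.1667.

-0.1667


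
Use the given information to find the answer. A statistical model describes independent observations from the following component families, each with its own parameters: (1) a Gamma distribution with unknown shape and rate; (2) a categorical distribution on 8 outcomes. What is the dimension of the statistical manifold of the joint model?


The dimension of a statistical manifold equals the number of free
(independent) real parameters of the model. For a product of independent
blocks the parameter counts add.
- Gamma (shape, rate): 2.
- categorical on 8 outcomes (probabilities sum to 1): 8-1 = 7.
Total = 2 + 7 = 9.
Dimension = 9

9


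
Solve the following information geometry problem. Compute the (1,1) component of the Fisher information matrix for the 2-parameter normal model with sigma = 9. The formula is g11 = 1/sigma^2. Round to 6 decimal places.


For the 2-parameter normal family, the Fisher metric has:
  g11 = 1/sigma^2, g22 = 2/sigma^2.
sigma = 9, sigma^2 = 81.
g11 = 0.012346

0.012346


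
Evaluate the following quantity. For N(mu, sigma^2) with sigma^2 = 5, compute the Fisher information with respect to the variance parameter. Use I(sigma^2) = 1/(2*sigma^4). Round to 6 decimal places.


Fisher information for variance: I(sigma^2) = 1/(2*sigma^4).
sigma^2 = 5, so sigma^4 = 25.
I = 1/(2*25) = 1/50 = 0.020000

0.020000


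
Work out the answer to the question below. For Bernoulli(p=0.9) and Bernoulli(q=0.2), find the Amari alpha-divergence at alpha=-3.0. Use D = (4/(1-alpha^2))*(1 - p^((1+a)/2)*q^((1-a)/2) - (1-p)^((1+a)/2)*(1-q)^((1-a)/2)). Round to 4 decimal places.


Amari alpha-divergence:
D = (4/(1-alpha^2))*(1 - p^((1+a)/2)*q^((1-a)/2) - (1-p)^((1+a)/2)*(1-q)^((1-a)/2)).
alpha = -3.0, p = 0.9, q = 0.2.
e1 = (1+alpha)/2 = -1.0, e2 = (1-alpha)/2 = 2.0.
t1 = p^e1 * q^e2 = 0.9^-1.0 * 0.2^2.0 = 0.044444.
t2 = (1-p)^e1 * (1-q)^e2 = 0.1^-1.0 * 0.8^2.0 = 6.4.
4/(1-alpha^2) = -0.5.
D = -0.5*(1 - 0.044444 - 6.4) = 2.7222

2.7222


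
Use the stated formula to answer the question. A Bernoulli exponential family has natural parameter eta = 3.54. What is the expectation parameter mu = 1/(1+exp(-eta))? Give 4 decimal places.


Dual coordinate (expectation parameter) for Bernoulli:
mu = 1/(1+exp(-eta)).
eta = 3.54.
exp(-eta) = exp(-3.54) = 0.029013.
mu = 1/(1+0.029013) = 0.9718

0.9718


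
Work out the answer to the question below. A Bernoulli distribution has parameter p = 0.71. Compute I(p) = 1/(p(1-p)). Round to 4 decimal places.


For Bernoulli(p), Fisher information is I(p) = 1/(p*(1-p)).
p = 0.71, 1-p = 0.29.
p*(1-p) = 0.2059.
I(p) = 1/0.2059 = 4.8567

4.8567


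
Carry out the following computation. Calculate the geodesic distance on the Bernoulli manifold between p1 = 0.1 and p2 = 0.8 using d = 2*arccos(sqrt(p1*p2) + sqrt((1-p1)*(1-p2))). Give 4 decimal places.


Geodesic distance on Bernoulli manifold:
d(p1,p2) = 2*arccos(sqrt(p1*p2) + sqrt((1-p1)*(1-p2))).
sqrt(p1*p2) = sqrt(0.1*0.8) = 0.282843.
sqrt((1-p1)*(1-p2)) = sqrt(0.9*0.2) = 0.424264.
arg = 0.282843 + 0.424264 = 0.707107.
d = 2*arccos(0.707107) = 1.5708

1.5708


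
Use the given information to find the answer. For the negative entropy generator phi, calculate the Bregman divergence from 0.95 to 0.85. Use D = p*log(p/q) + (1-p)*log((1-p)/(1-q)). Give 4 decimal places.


Bregman divergence with negative entropy generator:
D = p*log(p/q) + (1-p)*log((1-p)/(1-q)).
p = 0.95, q = 0.85.
p*log(p/q) = 0.95*log(0.95/0.85) = 0.105664.
(1-p)*log((1-p)/(1-q)) = 0.05*log(0.05/0.15) = -0.054931.
D = 0.105664 + -0.054931 = 0.0507

0.0507


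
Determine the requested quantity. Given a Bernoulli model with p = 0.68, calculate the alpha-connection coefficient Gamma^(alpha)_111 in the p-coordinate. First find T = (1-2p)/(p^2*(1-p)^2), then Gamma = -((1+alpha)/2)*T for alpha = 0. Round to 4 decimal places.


Skewness (Amari-Chentsov) tensor: T = (1-2p)/(p^2*(1-p)^2).
p = 0.68, 1-2p = -0.36, p^2 = 0.4624, (1-p)^2 = 0.1024.
T = -0.36/(0.4624 * 0.1024) = -7.602995.
In the p-coordinate, Gamma^(alpha) = Gamma^(0) - (alpha/2)*T with Gamma^(0) = (1/2)*g'(p) = -T/2,
so Gamma^(alpha) = -((1+alpha)/2)*T.
alpha = 0, -(1+alpha)/2 = -0.5.
Gamma = -0.5 * -7.602995 = 3.8015

3.8015


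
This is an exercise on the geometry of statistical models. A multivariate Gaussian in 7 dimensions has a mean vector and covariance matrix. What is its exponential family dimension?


Exponential family dimension calculation:
For 7-dim MVN: mean has 7 params, covariance has 7*8/2 = 28 unique entries.
Total dim = 7 + 28 = 35.

35


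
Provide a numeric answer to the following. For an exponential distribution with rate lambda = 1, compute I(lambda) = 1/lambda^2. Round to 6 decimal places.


Fisher information for exponential: I(lambda) = 1/lambda^2.
lambda = 1, lambda^2 = 1.
I = 1/1 = 1.000000

1.000000


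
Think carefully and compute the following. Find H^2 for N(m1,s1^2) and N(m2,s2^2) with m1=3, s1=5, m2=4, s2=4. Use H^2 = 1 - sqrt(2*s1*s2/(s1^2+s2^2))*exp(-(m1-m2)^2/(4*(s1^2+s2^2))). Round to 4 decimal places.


Squared Hellinger distance for Gaussians:
H^2 = 1 - sqrt(2*s1*s2/(s1^2+s2^2)) * exp(-(m1-m2)^2/(4*(s1^2+s2^2))).
s1^2 = 25, s2^2 = 16, s1^2+s2^2 = 41.
sqrt(2*5*4/(41)) = 0.98773.
(m1-m2)^2 = (-1)^2 = 1.
exp(-1/(4*41)) = exp(-0.006098) = 0.993921.
H^2 = 1 - 0.98773*0.993921 = 0.0183

0.0183


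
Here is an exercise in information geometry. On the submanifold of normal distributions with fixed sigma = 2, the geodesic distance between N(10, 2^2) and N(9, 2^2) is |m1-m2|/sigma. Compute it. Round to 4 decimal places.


On the fixed-variance normal subfamily, geodesic distance = |m1-m2|/sigma.
|10 - 9| = 1.
sigma = 2.
d = 1/2 = 0.5000

0.5000


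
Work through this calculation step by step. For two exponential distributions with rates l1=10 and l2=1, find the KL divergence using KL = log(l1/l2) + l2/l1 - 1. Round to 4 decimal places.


KL divergence for exponential family:
KL = log(l1/l2) + l2/l1 - 1.
log(10/1) = 2.302585.
1/10 = 0.1.
KL = 2.302585 + 0.1 - 1 = 1.4026

1.4026


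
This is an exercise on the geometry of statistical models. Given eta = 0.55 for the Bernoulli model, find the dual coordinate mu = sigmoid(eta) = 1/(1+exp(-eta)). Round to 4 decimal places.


Dual coordinate (expectation parameter) for Bernoulli:
mu = 1/(1+exp(-eta)).
eta = 0.55.
exp(-eta) = exp(-0.55) = 0.57695.
mu = 1/(1+0.57695) = 0.6341

0.6341


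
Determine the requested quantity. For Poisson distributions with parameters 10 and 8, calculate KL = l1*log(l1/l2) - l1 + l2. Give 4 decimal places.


KL divergence for Poisson:
KL = l1*log(l1/l2) - l1 + l2.
l1 = 10, l2 = 8.
log(10/8) = 0.223144.
l1*log(l1/l2) = 10 * 0.223144 = 2.231436.
KL = 2.231436 - 10 + 8 = 0.2314

0.2314


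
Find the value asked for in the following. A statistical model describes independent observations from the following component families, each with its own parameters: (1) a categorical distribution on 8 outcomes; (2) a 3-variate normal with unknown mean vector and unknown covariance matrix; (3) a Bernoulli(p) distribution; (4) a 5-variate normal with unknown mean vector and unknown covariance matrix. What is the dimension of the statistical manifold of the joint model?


The dimension of a statistical manifold equals the number of free
(independent) real parameters of the model. For a product of independent
blocks the parameter counts add.
- categorical on 8 outcomes (probabilities sum to 1): 8-1 = 7.
- 3-variate normal: 3 (mean) + 3*4/2 = 6 (symmetric covariance) = 9.
- Bernoulli (p): 1.
- 5-variate normal: 5 (mean) + 5*6/2 = 15 (symmetric covariance) = 20.
Total = 7 + 9 + 1 + 20 = 37.
Dimension = 37

37


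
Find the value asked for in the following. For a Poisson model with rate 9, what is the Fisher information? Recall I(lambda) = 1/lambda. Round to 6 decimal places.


Fisher information for Poisson: I(lambda) = 1/lambda.
lambda = 9.
I(lambda) = 1/9 = 0.111111

0.111111


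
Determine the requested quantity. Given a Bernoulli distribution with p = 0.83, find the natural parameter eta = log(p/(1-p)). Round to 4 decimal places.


Natural parameter for Bernoulli: eta = log(p/(1-p)).
p = 0.83, 1-p = 0.17.
p/(1-p) = 4.882353.
eta = log(4.882353) = 1.5856

1.5856


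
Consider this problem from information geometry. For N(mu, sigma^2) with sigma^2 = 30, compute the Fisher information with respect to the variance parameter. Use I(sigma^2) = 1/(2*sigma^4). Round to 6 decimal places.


Fisher information for variance: I(sigma^2) = 1/(2*sigma^4).
sigma^2 = 30, so sigma^4 = 900.
I = 1/(2*900) = 1/1800 = 0.000556

0.000556


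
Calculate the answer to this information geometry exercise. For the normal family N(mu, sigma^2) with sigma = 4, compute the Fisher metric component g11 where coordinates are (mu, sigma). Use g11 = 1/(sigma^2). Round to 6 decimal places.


For the 2-parameter normal family, the Fisher metric has:
  g11 = 1/sigma^2, g22 = 2/sigma^2.
sigma = 4, sigma^2 = 16.
g11 = 0.062500

0.062500


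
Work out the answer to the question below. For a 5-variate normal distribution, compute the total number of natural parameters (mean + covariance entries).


Exponential family dimension calculation:
For 5-dim MVN: mean has 5 params, covariance has 5*6/2 = 15 unique entries.
Total dim = 5 + 15 = 20.

20


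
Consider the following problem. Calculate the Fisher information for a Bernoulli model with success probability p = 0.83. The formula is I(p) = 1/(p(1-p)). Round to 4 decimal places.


For Bernoulli(p), Fisher information is I(p) = 1/(p*(1-p)).
p = 0.83, 1-p = 0.17.
p*(1-p) = 0.1411.
I(p) = 1/0.1411 = 7.0872

7.0872


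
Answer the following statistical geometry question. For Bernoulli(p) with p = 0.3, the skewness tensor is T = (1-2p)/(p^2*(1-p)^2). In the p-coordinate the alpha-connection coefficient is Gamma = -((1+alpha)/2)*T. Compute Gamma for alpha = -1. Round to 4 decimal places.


Skewness (Amari-Chentsov) tensor: T = (1-2p)/(p^2*(1-p)^2).
p = 0.3, 1-2p = 0.4, p^2 = 0.09, (1-p)^2 = 0.49.
T = 0.4/(0.09 * 0.49) = 9.070295.
In the p-coordinate, Gamma^(alpha) = Gamma^(0) - (alpha/2)*T with Gamma^(0) = (1/2)*g'(p) = -T/2,
so Gamma^(alpha) = -((1+alpha)/2)*T.
alpha = -1, -(1+alpha)/2 = 0.0.
Gamma = 0.0 * 9.070295 = 0.0000

0.0000


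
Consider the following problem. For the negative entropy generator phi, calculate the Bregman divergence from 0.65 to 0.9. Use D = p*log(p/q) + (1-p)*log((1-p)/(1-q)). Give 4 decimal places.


Bregman divergence with negative entropy generator:
D = p*log(p/q) + (1-p)*log((1-p)/(1-q)).
p = 0.65, q = 0.9.
p*log(p/q) = 0.65*log(0.65/0.9) = -0.211525.
(1-p)*log((1-p)/(1-q)) = 0.35*log(0.35/0.1) = 0.438467.
D = -0.211525 + 0.438467 = 0.2269

0.2269


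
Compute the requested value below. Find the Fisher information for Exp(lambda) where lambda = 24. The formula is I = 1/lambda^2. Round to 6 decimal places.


Fisher information for exponential: I(lambda) = 1/lambda^2.
lambda = 24, lambda^2 = 576.
I = 1/576 = 0.001736

0.001736


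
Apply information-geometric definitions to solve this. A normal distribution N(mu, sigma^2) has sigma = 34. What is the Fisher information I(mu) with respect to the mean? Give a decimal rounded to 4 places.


The Fisher information for the mean of a normal distribution is I(mu) = 1/sigma^2.
sigma = 34, so sigma^2 = 1156.
I(mu) = 1/1156 = 0.0009

0.0009


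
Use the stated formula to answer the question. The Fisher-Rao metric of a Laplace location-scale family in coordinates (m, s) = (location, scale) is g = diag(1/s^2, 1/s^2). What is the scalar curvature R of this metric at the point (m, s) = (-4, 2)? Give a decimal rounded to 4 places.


The metric has the form g = (A dm^2 + B ds^2)/s^2 with A = 1, B = 1.
Substitute u = sqrt(A/B)*m: g = B*(du^2 + ds^2)/s^2, i.e. B times the
Poincare upper half-plane metric, which has constant Gaussian curvature -1.
Scaling a 2D metric by a constant c divides the Gaussian curvature by c,
so K = -1/B = -1/(1) = -1.0000 everywhere (the point (m, s) = (-4, 2) is irrelevant:
the curvature is constant).
Scalar curvature in dimension 2: R = 2K = -2/(1) = -2.0000.

-2.0000


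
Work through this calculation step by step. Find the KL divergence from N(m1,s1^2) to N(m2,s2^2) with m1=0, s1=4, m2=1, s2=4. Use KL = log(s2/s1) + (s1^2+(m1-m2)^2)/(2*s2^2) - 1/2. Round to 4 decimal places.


KL divergence between normal distributions:
KL = log(s2/s1) + (s1^2 + (m1-m2)^2)/(2*s2^2) - 1/2.
log(4/4) = 0.0.
(4^2 + (0-1)^2)/(2*4^2) = (16 + 1)/32 = 0.53125.
KL = 0.0 + 0.53125 - 0.5 = 0.0313

0.0313


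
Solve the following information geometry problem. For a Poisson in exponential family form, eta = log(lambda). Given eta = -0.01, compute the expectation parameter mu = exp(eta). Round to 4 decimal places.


Expectation parameter for Poisson exponential family:
mu = exp(eta).
eta = -0.01.
mu = exp(-0.01) = 0.9900

0.9900


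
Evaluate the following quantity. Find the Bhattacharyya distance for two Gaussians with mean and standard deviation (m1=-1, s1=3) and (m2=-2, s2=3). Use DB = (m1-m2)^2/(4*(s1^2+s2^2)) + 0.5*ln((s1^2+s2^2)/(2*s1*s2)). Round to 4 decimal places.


Bhattacharyya distance between two Gaussians:
DB = (m1-m2)^2/(4*(s1^2+s2^2)) + (1/2)*ln((s1^2+s2^2)/(2*s1*s2)).
(m1-m2)^2 = (1)^2 = 1.
s1^2+s2^2 = 9 + 9 = 18.
term1 = 1/72 = 0.013889.
term2 = 0.5*ln(18/18.0) = 0.0.
DB = 0.013889 + 0.0 = 0.0139

0.0139


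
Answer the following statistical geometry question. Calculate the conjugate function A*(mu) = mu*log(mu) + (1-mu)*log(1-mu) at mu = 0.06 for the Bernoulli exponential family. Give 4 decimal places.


Legendre transform for Bernoulli:
A*(mu) = mu*log(mu) + (1-mu)*log(1-mu).
mu = 0.06, 1-mu = 0.94.
mu*log(mu) = 0.06*log(0.06) = -0.168805.
(1-mu)*log(1-mu) = 0.94*log(0.94) = -0.058163.
A* = -0.168805 + -0.058163 = -0.2270

-0.2270


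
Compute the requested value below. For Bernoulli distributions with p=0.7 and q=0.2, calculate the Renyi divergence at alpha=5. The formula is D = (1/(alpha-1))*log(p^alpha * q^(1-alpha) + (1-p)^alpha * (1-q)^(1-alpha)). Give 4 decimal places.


Renyi divergence of order alpha between Bernoulli distributions:
D = (1/(alpha-1))*log(p^alpha * q^(1-alpha) + (1-p)^alpha * (1-q)^(1-alpha)).
alpha = 5, p = 0.7, q = 0.2.
p^alpha * q^(1-alpha) = 0.7^5 * 0.2^-4 = 105.04375.
(1-p)^alpha * (1-q)^(1-alpha) = 0.3^5 * 0.8^-4 = 0.005933.
sum = 105.04375 + 0.005933 = 105.049683.
D = (1/4)*log(105.049683) = 1.1636

1.1636


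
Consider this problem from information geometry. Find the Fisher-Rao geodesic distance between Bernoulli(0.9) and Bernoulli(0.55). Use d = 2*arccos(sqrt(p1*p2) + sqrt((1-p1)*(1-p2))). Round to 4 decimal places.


Geodesic distance on Bernoulli manifold:
d(p1,p2) = 2*arccos(sqrt(p1*p2) + sqrt((1-p1)*(1-p2))).
sqrt(p1*p2) = sqrt(0.9*0.55) = 0.703562.
sqrt((1-p1)*(1-p2)) = sqrt(0.1*0.45) = 0.212132.
arg = 0.703562 + 0.212132 = 0.915694.
d = 2*arccos(0.915694) = 0.8271

0.8271


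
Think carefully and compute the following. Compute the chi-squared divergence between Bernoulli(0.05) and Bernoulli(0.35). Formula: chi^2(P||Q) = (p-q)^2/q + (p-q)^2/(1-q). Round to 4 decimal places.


Chi-squared divergence between Bernoulli distributions:
chi^2 = (p-q)^2/q + (p-q)^2/(1-q).
p = 0.05, q = 0.35, p-q = -0.3.
(p-q)^2 = 0.09.
term1 = 0.09/0.35 = 0.257143.
term2 = 0.09/0.65 = 0.138462.
chi^2 = 0.257143 + 0.138462 = 0.3956

0.3956


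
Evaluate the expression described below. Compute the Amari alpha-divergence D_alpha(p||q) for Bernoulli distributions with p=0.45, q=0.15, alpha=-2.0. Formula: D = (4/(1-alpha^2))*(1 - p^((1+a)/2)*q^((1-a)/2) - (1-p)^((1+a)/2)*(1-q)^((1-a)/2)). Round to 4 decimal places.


Amari alpha-divergence:
D = (4/(1-alpha^2))*(1 - p^((1+a)/2)*q^((1-a)/2) - (1-p)^((1+a)/2)*(1-q)^((1-a)/2)).
alpha = -2.0, p = 0.45, q = 0.15.
e1 = (1+alpha)/2 = -0.5, e2 = (1-alpha)/2 = 1.5.
t1 = p^e1 * q^e2 = 0.45^-0.5 * 0.15^1.5 = 0.086603.
t2 = (1-p)^e1 * (1-q)^e2 = 0.55^-0.5 * 0.85^1.5 = 1.056689.
4/(1-alpha^2) = -1.333333.
D = -1.333333*(1 - 0.086603 - 1.056689) = 0.1911

0.1911


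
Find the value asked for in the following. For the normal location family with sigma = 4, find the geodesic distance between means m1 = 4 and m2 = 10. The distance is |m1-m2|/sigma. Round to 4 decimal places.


On the fixed-variance normal subfamily, geodesic distance = |m1-m2|/sigma.
|4 - 10| = 6.
sigma = 4.
d = 6/4 = 1.5000

1.5000


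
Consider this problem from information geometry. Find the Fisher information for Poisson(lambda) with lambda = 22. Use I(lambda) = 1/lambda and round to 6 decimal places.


Fisher information for Poisson: I(lambda) = 1/lambda.
lambda = 22.
I(lambda) = 1/22 = 0.045455

0.045455


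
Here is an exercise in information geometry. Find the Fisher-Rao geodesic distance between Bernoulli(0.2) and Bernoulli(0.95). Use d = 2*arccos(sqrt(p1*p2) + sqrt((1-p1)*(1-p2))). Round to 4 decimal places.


Geodesic distance on Bernoulli manifold:
d(p1,p2) = 2*arccos(sqrt(p1*p2) + sqrt((1-p1)*(1-p2))).
sqrt(p1*p2) = sqrt(0.2*0.95) = 0.43589.
sqrt((1-p1)*(1-p2)) = sqrt(0.8*0.05) = 0.2.
arg = 0.43589 + 0.2 = 0.63589.
d = 2*arccos(0.63589) = 1.7633

1.7633


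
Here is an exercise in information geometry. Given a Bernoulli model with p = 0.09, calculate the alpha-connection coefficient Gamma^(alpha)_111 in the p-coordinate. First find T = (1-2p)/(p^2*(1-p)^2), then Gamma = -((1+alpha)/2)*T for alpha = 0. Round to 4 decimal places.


Skewness (Amari-Chentsov) tensor: T = (1-2p)/(p^2*(1-p)^2).
p = 0.09, 1-2p = 0.82, p^2 = 0.0081, (1-p)^2 = 0.8281.
T = 0.82/(0.0081 * 0.8281) = 122.249206.
In the p-coordinate, Gamma^(alpha) = Gamma^(0) - (alpha/2)*T with Gamma^(0) = (1/2)*g'(p) = -T/2,
so Gamma^(alpha) = -((1+alpha)/2)*T.
alpha = 0, -(1+alpha)/2 = -0.5.
Gamma = -0.5 * 122.249206 = -61.1246

-61.1246


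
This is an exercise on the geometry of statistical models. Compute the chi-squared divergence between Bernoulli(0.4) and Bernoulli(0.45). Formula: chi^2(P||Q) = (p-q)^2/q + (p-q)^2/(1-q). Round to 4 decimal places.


Chi-squared divergence between Bernoulli distributions:
chi^2 = (p-q)^2/q + (p-q)^2/(1-q).
p = 0.4, q = 0.45, p-q = -0.05.
(p-q)^2 = 0.0025.
term1 = 0.0025/0.45 = 0.005556.
term2 = 0.0025/0.55 = 0.004545.
chi^2 = 0.005556 + 0.004545 = 0.0101

0.0101


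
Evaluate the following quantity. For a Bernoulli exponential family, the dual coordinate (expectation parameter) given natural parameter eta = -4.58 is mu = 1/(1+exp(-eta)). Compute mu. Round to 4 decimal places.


Dual coordinate (expectation parameter) for Bernoulli:
mu = 1/(1+exp(-eta)).
eta = -4.58.
exp(-eta) = exp(4.58) = 97.514394.
mu = 1/(1+97.514394) = 0.0102

0.0102


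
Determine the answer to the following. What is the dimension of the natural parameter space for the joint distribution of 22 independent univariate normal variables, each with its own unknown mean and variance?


Exponential family dimension calculation:
Each univariate normal has two natural parameters (mu/sigma^2 and -1/(2 sigma^2)).
With 22 independent components, dim = 2 * 22 = 44.

44


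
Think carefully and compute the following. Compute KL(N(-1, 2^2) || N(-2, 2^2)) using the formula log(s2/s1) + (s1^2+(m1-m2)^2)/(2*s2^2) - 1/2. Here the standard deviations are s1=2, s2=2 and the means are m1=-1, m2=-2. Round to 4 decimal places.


KL divergence between normal distributions:
KL = log(s2/s1) + (s1^2 + (m1-m2)^2)/(2*s2^2) - 1/2.
log(2/2) = 0.0.
(2^2 + (-1--2)^2)/(2*2^2) = (4 + 1)/8 = 0.625.
KL = 0.0 + 0.625 - 0.5 = 0.1250

0.1250


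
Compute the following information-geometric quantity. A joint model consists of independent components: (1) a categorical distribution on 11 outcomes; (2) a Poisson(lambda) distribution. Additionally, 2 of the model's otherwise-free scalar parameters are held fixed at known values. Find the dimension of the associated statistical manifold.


The dimension of a statistical manifold equals the number of free
(independent) real parameters of the model. For a product of independent
blocks the parameter counts add.
- categorical on 11 outcomes (probabilities sum to 1): 11-1 = 10.
- Poisson (lambda): 1.
Total = 10 + 1 = 11.
2 parameter(s) fixed at known values: 11 - 2 = 9.
Dimension = 9

9


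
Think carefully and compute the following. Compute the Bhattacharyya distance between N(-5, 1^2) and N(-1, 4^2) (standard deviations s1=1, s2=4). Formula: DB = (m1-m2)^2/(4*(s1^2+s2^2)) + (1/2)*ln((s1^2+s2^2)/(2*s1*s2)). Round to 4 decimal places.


Bhattacharyya distance between two Gaussians:
DB = (m1-m2)^2/(4*(s1^2+s2^2)) + (1/2)*ln((s1^2+s2^2)/(2*s1*s2)).
(m1-m2)^2 = (-4)^2 = 16.
s1^2+s2^2 = 1 + 16 = 17.
term1 = 16/68 = 0.235294.
term2 = 0.5*ln(17/8.0) = 0.376886.
DB = 0.235294 + 0.376886 = 0.6122

0.6122


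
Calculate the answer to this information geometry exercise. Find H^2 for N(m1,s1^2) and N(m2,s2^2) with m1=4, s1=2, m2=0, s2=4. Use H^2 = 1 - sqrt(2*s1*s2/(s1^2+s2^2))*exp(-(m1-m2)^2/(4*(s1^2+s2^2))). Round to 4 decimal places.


Squared Hellinger distance for Gaussians:
H^2 = 1 - sqrt(2*s1*s2/(s1^2+s2^2)) * exp(-(m1-m2)^2/(4*(s1^2+s2^2))).
s1^2 = 4, s2^2 = 16, s1^2+s2^2 = 20.
sqrt(2*2*4/(20)) = 0.894427.
(m1-m2)^2 = (4)^2 = 16.
exp(-16/(4*20)) = exp(-0.2) = 0.818731.
H^2 = 1 - 0.894427*0.818731 = 0.2677

0.2677


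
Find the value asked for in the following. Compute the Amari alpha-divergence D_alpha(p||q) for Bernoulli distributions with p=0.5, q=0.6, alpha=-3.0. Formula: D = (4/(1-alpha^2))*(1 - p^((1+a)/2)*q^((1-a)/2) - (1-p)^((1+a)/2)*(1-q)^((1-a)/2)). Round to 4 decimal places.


Amari alpha-divergence:
D = (4/(1-alpha^2))*(1 - p^((1+a)/2)*q^((1-a)/2) - (1-p)^((1+a)/2)*(1-q)^((1-a)/2)).
alpha = -3.0, p = 0.5, q = 0.6.
e1 = (1+alpha)/2 = -1.0, e2 = (1-alpha)/2 = 2.0.
t1 = p^e1 * q^e2 = 0.5^-1.0 * 0.6^2.0 = 0.72.
t2 = (1-p)^e1 * (1-q)^e2 = 0.5^-1.0 * 0.4^2.0 = 0.32.
4/(1-alpha^2) = -0.5.
D = -0.5*(1 - 0.72 - 0.32) = 0.0200

0.0200


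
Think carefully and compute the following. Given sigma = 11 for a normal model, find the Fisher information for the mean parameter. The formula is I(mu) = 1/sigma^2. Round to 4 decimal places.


The Fisher information for the mean of a normal distribution is I(mu) = 1/sigma^2.
sigma = 11, so sigma^2 = 121.
I(mu) = 1/121 = 0.0083

0.0083


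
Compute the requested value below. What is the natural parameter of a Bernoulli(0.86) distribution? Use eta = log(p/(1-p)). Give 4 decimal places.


Natural parameter for Bernoulli: eta = log(p/(1-p)).
p = 0.86, 1-p = 0.14.
p/(1-p) = 6.142857.
eta = log(6.142857) = 1.8153

1.8153


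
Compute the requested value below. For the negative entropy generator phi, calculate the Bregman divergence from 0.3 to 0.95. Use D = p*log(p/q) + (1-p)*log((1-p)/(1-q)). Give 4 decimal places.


Bregman divergence with negative entropy generator:
D = p*log(p/q) + (1-p)*log((1-p)/(1-q)).
p = 0.3, q = 0.95.
p*log(p/q) = 0.3*log(0.3/0.95) = -0.345804.
(1-p)*log((1-p)/(1-q)) = 0.7*log(0.7/0.05) = 1.84734.
D = -0.345804 + 1.84734 = 1.5015

1.5015


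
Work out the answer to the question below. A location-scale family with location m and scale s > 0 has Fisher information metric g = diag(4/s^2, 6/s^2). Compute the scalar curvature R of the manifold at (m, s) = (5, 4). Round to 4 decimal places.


The metric has the form g = (A dm^2 + B ds^2)/s^2 with A = 4, B = 6.
Substitute u = sqrt(A/B)*m: g = B*(du^2 + ds^2)/s^2, i.e. B times the
Poincare upper half-plane metric, which has constant Gaussian curvature -1.
Scaling a 2D metric by a constant c divides the Gaussian curvature by c,
so K = -1/B = -1/(6) = -0.1667 everywhere (the point (m, s) = (5, 4) is irrelevant:
the curvature is constant).
Scalar curvature in dimension 2: R = 2K = -2/(6) = -0.3333.

-0.3333


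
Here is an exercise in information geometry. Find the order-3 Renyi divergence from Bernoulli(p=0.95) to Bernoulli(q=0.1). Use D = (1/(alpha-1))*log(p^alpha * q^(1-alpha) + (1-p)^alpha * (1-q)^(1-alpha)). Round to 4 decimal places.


Renyi divergence of order alpha between Bernoulli distributions:
D = (1/(alpha-1))*log(p^alpha * q^(1-alpha) + (1-p)^alpha * (1-q)^(1-alpha)).
alpha = 3, p = 0.95, q = 0.1.
p^alpha * q^(1-alpha) = 0.95^3 * 0.1^-2 = 85.7375.
(1-p)^alpha * (1-q)^(1-alpha) = 0.05^3 * 0.9^-2 = 0.000154.
sum = 85.7375 + 0.000154 = 85.737654.
D = (1/2)*log(85.737654) = 2.2256

2.2256


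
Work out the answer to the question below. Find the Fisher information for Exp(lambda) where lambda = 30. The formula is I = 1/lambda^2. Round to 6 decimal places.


Fisher information for exponential: I(lambda) = 1/lambda^2.
lambda = 30, lambda^2 = 900.
I = 1/900 = 0.001111

0.001111


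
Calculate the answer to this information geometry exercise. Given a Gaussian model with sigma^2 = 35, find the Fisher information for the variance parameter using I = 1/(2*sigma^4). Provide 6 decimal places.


Fisher information for variance: I(sigma^2) = 1/(2*sigma^4).
sigma^2 = 35, so sigma^4 = 1225.
I = 1/(2*1225) = 1/2450 = 0.000408

0.000408


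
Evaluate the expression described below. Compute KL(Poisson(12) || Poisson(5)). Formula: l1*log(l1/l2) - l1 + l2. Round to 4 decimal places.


KL divergence for Poisson:
KL = l1*log(l1/l2) - l1 + l2.
l1 = 12, l2 = 5.
log(12/5) = 0.875469.
l1*log(l1/l2) = 12 * 0.875469 = 10.505625.
KL = 10.505625 - 12 + 5 = 3.5056

3.5056


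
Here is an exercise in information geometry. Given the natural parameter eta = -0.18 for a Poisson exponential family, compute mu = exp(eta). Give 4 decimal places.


Expectation parameter for Poisson exponential family:
mu = exp(eta).
eta = -0.18.
mu = exp(-0.18) = 0.8353

0.8353


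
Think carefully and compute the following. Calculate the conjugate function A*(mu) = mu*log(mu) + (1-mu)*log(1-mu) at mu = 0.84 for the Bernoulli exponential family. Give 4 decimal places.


Legendre transform for Bernoulli:
A*(mu) = mu*log(mu) + (1-mu)*log(1-mu).
mu = 0.84, 1-mu = 0.16.
mu*log(mu) = 0.84*log(0.84) = -0.146457.
(1-mu)*log(1-mu) = 0.16*log(0.16) = -0.293213.
A* = -0.146457 + -0.293213 = -0.4397

-0.4397


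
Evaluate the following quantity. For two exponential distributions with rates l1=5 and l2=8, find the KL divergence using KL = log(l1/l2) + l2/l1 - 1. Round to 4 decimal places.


KL divergence for exponential family:
KL = log(l1/l2) + l2/l1 - 1.
log(5/8) = -0.470004.
8/5 = 1.6.
KL = -0.470004 + 1.6 - 1 = 0.1300

0.1300
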